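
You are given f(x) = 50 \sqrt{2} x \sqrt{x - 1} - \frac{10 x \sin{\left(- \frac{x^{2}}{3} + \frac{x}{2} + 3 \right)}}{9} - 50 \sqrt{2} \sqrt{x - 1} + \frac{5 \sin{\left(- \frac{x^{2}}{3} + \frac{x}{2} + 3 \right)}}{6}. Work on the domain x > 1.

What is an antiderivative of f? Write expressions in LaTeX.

An antiderivative is F(x) = \frac{5 \left(12 \sqrt{2} \left(x - 1\right)^{\frac{5}{2}} - \cos{\left(- \frac{x^{2}}{3} + \frac{x}{2} + 3 \right)}\right)}{3}.

Integrate term by term and add the pieces.
Check: d/dx[\frac{5 \left(12 \sqrt{2} \left(x - 1\right)^{\frac{5}{2}} - \cos{\left(- \frac{x^{2}}{3} + \frac{x}{2} + 3 \right)}\right)}{3}] = 50 \sqrt{2} x \sqrt{x - 1} - \frac{10 x \sin{\left(- \frac{x^{2}}{3} + \frac{x}{2} + 3 \right)}}{9} - 50 \sqrt{2} \sqrt{x - 1} + \frac{5 \sin{\left(- \frac{x^{2}}{3} + \frac{x}{2} + 3 \right)}}{6} = f(x).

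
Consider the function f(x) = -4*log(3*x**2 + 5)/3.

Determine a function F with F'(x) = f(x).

For F(x) to be correct the identity F'(x) - f(x) = 0 must hold.
Check: d/dx[-4*x*log(3*x**2 + 5)/3 + 8*x/3 - 8*sqrt(15)*atan(sqrt(15)*x/5)/9] = -4*log(3*x**2 + 5)/3 = f(x).

An antiderivative is F(x) = -4*x*log(3*x**2 + 5)/3 + 8*x/3 - 8*sqrt(15)*atan(sqrt(15)*x/5)/9.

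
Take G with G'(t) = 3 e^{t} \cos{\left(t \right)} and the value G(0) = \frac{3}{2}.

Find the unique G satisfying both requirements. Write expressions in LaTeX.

Since d/dt undoes antidifferentiation here, G(t) must give back the stated G'(t).
A general antiderivative is \frac{3 e^{t} \sin{\left(t \right)}}{2} + \frac{3 e^{t} \cos{\left(t \right)}}{2} + C.
The condition gives C = \frac{3}{2} - (\frac{3}{2}) = 0.
So G(t) = \frac{3 e^{t} \sin{\left(t \right)}}{2} + \frac{3 e^{t} \cos{\left(t \right)}}{2}.
Check: d/dt[\frac{3 e^{t} \sin{\left(t \right)}}{2} + \frac{3 e^{t} \cos{\left(t \right)}}{2}] = 3 e^{t} \cos{\left(t \right)} = G'(t).

G(t) = \frac{3 e^{t} \sin{\left(t \right)}}{2} + \frac{3 e^{t} \cos{\left(t \right)}}{2}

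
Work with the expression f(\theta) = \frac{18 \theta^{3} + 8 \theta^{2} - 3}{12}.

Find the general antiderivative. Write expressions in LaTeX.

An antiderivative F(\theta) passes only if d/d\theta[F] lands on f(\theta) exactly.
Check: d/d\theta[\frac{3 \theta^{4}}{8} + \frac{2 \theta^{3}}{9} - \frac{\theta}{4}] = \frac{3 \theta^{3}}{2} + \frac{2 \theta^{2}}{3} - \frac{1}{4}, which equals f(\theta).

F(\theta) = \frac{3 \theta^{4}}{8} + \frac{2 \theta^{3}}{9} - \frac{\theta}{4} + C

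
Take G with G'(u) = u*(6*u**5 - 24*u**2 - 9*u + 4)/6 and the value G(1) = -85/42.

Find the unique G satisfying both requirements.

A candidate passes only if d/du[G] lands on the given G'(u) exactly.
A general antiderivative is u**7/7 - u**4 - u**3/2 + u**2/3 + C.
The condition gives C = -85/42 - (-43/42) = -1.
So G(u) = u**7/7 - u**4 - u**3/2 + u**2/3 - 1.
Check: d/du[u**7/7 - u**4 - u**3/2 + u**2/3 - 1] = u**6 - 4*u**3 - 3*u**2/2 + 2*u/3, which equals G'(u).

G(u) = u**7/7 - u**4 - u**3/2 + u**2/3 - 1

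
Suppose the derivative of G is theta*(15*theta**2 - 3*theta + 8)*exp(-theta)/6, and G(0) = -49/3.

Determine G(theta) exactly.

Recognize the product-rule pattern: G'(theta) = u'v + uv' with u = -5*theta**3/2 - 7*theta**2 - 46*theta/3 - 46/3, v = exp(-theta), so integration by parts undoes it.
A general antiderivative is (-15*theta**3 - 42*theta**2 - 92*theta - 92)*exp(-theta)/6 + C.
The condition gives C = -49/3 - (-46/3) = -1.
So G(theta) = (-15*theta**3 - 42*theta**2 - 92*theta - 6*exp(theta) - 92)*exp(-theta)/6.
Check: d/dtheta[(-15*theta**3 - 42*theta**2 - 92*theta - 6*exp(theta) - 92)*exp(-theta)/6] = (15*theta**3 - 3*theta**2 + 8*theta)*exp(-theta)/6, which equals G'(theta).

G(theta) = (-15*theta**3 - 42*theta**2 - 92*theta - 6*exp(theta) - 92)*exp(-theta)/6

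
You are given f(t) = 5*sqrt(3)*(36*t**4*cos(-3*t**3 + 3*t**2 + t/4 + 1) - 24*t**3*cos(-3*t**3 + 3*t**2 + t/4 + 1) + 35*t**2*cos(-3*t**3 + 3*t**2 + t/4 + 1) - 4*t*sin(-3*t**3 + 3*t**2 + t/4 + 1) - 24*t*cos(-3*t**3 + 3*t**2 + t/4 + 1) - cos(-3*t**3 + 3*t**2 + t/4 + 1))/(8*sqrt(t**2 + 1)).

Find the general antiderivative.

Recognize the product-rule pattern: f = u'v + uv' with u = -5*sqrt(3*t**2 + 3)/2, v = sin(-3*t**3 + 3*t**2 + t/4 + 1), so integration by parts undoes it.
Check: d/dt[-5*sqrt(3)*sqrt(t**2 + 1)*sin(-3*t**3 + 3*t**2 + t/4 + 1)/2] = (180*sqrt(3)*t**4*cos(-3*t**3 + 3*t**2 + t/4 + 1) - 120*sqrt(3)*t**3*cos(-3*t**3 + 3*t**2 + t/4 + 1) + 175*sqrt(3)*t**2*cos(-3*t**3 + 3*t**2 + t/4 + 1) - 20*sqrt(3)*t*sin(-3*t**3 + 3*t**2 + t/4 + 1) - 120*sqrt(3)*t*cos(-3*t**3 + 3*t**2 + t/4 + 1) - 5*sqrt(3)*cos(-3*t**3 + 3*t**2 + t/4 + 1))/(8*sqrt(t**2 + 1)), which equals f(t).

F(t) = -5*sqrt(3)*sqrt(t**2 + 1)*sin(-3*t**3 + 3*t**2 + t/4 + 1)/2 + C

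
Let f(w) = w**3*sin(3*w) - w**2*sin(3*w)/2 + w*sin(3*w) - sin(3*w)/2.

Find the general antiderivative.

F(w) = -(18*w**3*cos(3*w) - 18*w**2*sin(3*w) - 9*w**2*cos(3*w) + 6*w*sin(3*w) + 6*w*cos(3*w) - 2*sin(3*w) - 7*cos(3*w))/54 + C

Integrate term by term and add the pieces.
Check: d/dw[-(18*w**3*cos(3*w) - 18*w**2*sin(3*w) - 9*w**2*cos(3*w) + 6*w*sin(3*w) + 6*w*cos(3*w) - 2*sin(3*w) - 7*cos(3*w))/54] = w**3*sin(3*w) - w**2*sin(3*w)/2 + w*sin(3*w) - sin(3*w)/2 = f(w).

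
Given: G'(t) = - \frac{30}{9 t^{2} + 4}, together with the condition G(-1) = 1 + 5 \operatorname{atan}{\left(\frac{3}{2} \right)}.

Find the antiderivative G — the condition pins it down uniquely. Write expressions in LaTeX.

Differentiate the proposed G(t) back; it has to land on the given G'(t).
A general antiderivative is - 5 \operatorname{atan}{\left(\frac{3 t}{2} \right)} + C.
The condition gives C = 1 + 5 \operatorname{atan}{\left(\frac{3}{2} \right)} - (5 \operatorname{atan}{\left(\frac{3}{2} \right)}) = 1.
So G(t) = 1 - 5 \operatorname{atan}{\left(\frac{3 t}{2} \right)}.
Check: d/dt[1 - 5 \operatorname{atan}{\left(\frac{3 t}{2} \right)}] = - \frac{30}{9 t^{2} + 4} = G'(t).

G(t) = 1 - 5 \operatorname{atan}{\left(\frac{3 t}{2} \right)}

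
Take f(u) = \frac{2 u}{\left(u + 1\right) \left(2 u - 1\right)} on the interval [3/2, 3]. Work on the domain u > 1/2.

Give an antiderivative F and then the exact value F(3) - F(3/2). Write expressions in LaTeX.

The denominator factors as \left(u + 1\right) \left(2 u - 1\right); partial fractions split f into directly integrable pieces: \frac{2}{3 \left(2 u - 1\right)} + \frac{2}{3 \left(u + 1\right)}.
F(u) = \frac{\log{\left(u - \frac{1}{2} \right)} + 2 \log{\left(u + 1 \right)}}{3} is an antiderivative of f.
Check: d/du[\frac{\log{\left(u - \frac{1}{2} \right)} + 2 \log{\left(u + 1 \right)}}{3}] = \frac{2 u}{2 u^{2} + u - 1}, which equals f(u).
F(3) = \frac{\log{\left(\frac{5}{2} \right)}}{3} + \frac{2 \log{\left(4 \right)}}{3}; F(3/2) = \frac{2 \log{\left(\frac{5}{2} \right)}}{3}.
Integral = F(3) - F(3/2) = - \frac{\log{\left(\frac{5}{2} \right)}}{3} + \frac{2 \log{\left(4 \right)}}{3}.

Antiderivative: F(u) = \frac{\log{\left(u - \frac{1}{2} \right)} + 2 \log{\left(u + 1 \right)}}{3}; value = - \frac{\log{\left(\frac{5}{2} \right)}}{3} + \frac{2 \log{\left(4 \right)}}{3}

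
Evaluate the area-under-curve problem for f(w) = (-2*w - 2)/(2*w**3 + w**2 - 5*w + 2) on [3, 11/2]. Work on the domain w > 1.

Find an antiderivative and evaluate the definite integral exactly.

Antiderivative: F(w) = -4*log(w - 1)/3 + 6*log(w - 1/2)/5 + 2*log(w + 2)/15; value = -4*log(9/2)/3 - 6*log(5/2)/5 + 2*log(15/2)/15 + 4*log(2)/3 + 16*log(5)/15

Factor the denominator ((w - 1)*(w + 2)*(2*w - 1)) and decompose: f = 12/(5*(2*w - 1)) + 2/(15*(w + 2)) - 4/(3*(w - 1)); each piece integrates to a log, atan, or power term.
F(w) = -4*log(w - 1)/3 + 6*log(w - 1/2)/5 + 2*log(w + 2)/15 is an antiderivative of f.
Check: d/dw[-4*log(w - 1)/3 + 6*log(w - 1/2)/5 + 2*log(w + 2)/15] = (-2*w - 2)/(2*w**3 + w**2 - 5*w + 2) = f(w).
F(11/2) = -4*log(9/2)/3 + 2*log(15/2)/15 + 6*log(5)/5; F(3) = -4*log(2)/3 + 2*log(5)/15 + 6*log(5/2)/5.
Integral = F(11/2) - F(3) = -4*log(9/2)/3 - 6*log(5/2)/5 + 2*log(15/2)/15 + 4*log(2)/3 + 16*log(5)/15.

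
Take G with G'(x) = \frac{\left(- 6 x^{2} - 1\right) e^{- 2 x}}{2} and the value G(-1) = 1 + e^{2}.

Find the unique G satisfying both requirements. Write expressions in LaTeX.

G'(x) has the shape u'v + uv' for u = \frac{3 x^{2}}{2} + \frac{3 x}{2} + 1 and v = e^{- 2 x} — it is the derivative of the product u*v.
A general antiderivative is \frac{\left(3 x^{2} + 3 x + 2\right) e^{- 2 x}}{2} + C.
The condition gives C = 1 + e^{2} - (e^{2}) = 1.
So G(x) = \frac{\left(3 x^{2} + 3 x + 2\right) e^{- 2 x}}{2} + 1.
Check: d/dx[\frac{\left(3 x^{2} + 3 x + 2\right) e^{- 2 x}}{2} + 1] = \frac{\left(- 6 x^{2} - 1\right) e^{- 2 x}}{2} = G'(x).

G(x) = \frac{\left(3 x^{2} + 3 x + 2\right) e^{- 2 x}}{2} + 1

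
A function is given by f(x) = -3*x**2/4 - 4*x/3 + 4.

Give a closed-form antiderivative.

An antiderivative is F(x) = -x**3/4 - 2*x**2/3 + 4*x.

Integrate term by term and add the pieces.
Check: d/dx[-x**3/4 - 2*x**2/3 + 4*x] = -3*x**2/4 - 4*x/3 + 4 = f(x).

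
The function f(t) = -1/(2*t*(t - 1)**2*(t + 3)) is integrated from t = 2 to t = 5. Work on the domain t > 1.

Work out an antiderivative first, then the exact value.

Factor the denominator (2*t*(t - 1)**2*(t + 3)) and decompose: f = 1/(96*(t + 3)) + 5/(32*(t - 1)) - 1/(8*(t - 1)**2) - 1/(6*t); each piece integrates to a log, atan, or power term.
F(t) = (-16*(t - 1)*log(t) + 15*(t - 1)*log(t - 1) + (t - 1)*log(t + 3) + 12)/(96*(t - 1)) is an antiderivative of f.
Check: d/dt[(-16*(t - 1)*log(t) + 15*(t - 1)*log(t - 1) + (t - 1)*log(t + 3) + 12)/(96*(t - 1))] = -1/(2*t**4 + 2*t**3 - 10*t**2 + 6*t), which equals f(t).
F(5) = -log(5)/6 + log(8)/96 + 1/32 + 5*log(4)/32; F(2) = -log(2)/6 + log(5)/96 + 1/8.
Integral = F(5) - F(2) = -17*log(5)/96 - 3/32 + log(8)/96 + log(2)/6 + 5*log(4)/32.

Antiderivative: F(t) = (-16*(t - 1)*log(t) + 15*(t - 1)*log(t - 1) + (t - 1)*log(t + 3) + 12)/(96*(t - 1)); value = -17*log(5)/96 - 3/32 + log(8)/96 + log(2)/6 + 5*log(4)/32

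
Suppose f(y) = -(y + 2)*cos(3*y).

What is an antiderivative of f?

Since d/dy undoes antidifferentiation here, F'(y) = f(y) is required of F(y).
Check: d/dy[-y*sin(3*y)/3 - 2*sin(3*y)/3 - cos(3*y)/9] = -y*cos(3*y) - 2*cos(3*y), which equals f(y).

An antiderivative is F(y) = -y*sin(3*y)/3 - 2*sin(3*y)/3 - cos(3*y)/9.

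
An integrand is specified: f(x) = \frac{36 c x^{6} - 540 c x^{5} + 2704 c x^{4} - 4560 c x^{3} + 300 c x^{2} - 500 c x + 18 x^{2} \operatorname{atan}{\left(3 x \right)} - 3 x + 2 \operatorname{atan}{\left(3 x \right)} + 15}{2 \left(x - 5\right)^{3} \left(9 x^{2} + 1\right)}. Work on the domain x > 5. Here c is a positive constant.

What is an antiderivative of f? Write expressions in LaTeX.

An antiderivative is F(x) = \frac{2 c x^{4} - 20 c x^{3} + 50 c x^{2} - \operatorname{atan}{\left(3 x \right)}}{2 x^{2} - 20 x + 50}.

Since d/dx undoes antidifferentiation here, F'(x) = f(x) is required of F(x).
Check: d/dx[\frac{2 c x^{4} - 20 c x^{3} + 50 c x^{2} - \operatorname{atan}{\left(3 x \right)}}{2 x^{2} - 20 x + 50}] = \frac{36 c x^{6} - 540 c x^{5} + 2704 c x^{4} - 4560 c x^{3} + 300 c x^{2} - 500 c x + 18 x^{2} \operatorname{atan}{\left(3 x \right)} - 3 x + 2 \operatorname{atan}{\left(3 x \right)} + 15}{18 x^{5} - 270 x^{4} + 1352 x^{3} - 2280 x^{2} + 150 x - 250}, which equals f(x).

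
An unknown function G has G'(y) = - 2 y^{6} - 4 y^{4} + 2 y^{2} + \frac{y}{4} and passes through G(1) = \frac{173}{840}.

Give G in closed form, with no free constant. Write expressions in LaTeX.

G(y) = \frac{- 240 y^{7} - 672 y^{5} + 560 y^{3} + 105 y^{2} + 420}{840}

The integrand splits into summands that can be handled one at a time.
A general antiderivative is - \frac{2 y^{7}}{7} - \frac{4 y^{5}}{5} + \frac{2 y^{3}}{3} + \frac{y^{2}}{8} + C.
The condition gives C = \frac{173}{840} - (- \frac{247}{840}) = \frac{1}{2}.
So G(y) = \frac{- 240 y^{7} - 672 y^{5} + 560 y^{3} + 105 y^{2} + 420}{840}.
Check: d/dy[\frac{- 240 y^{7} - 672 y^{5} + 560 y^{3} + 105 y^{2} + 420}{840}] = - 2 y^{6} - 4 y^{4} + 2 y^{2} + \frac{y}{4} = G'(y).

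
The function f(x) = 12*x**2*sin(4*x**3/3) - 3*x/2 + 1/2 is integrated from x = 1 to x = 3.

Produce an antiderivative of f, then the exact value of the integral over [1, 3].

The integrand splits into summands that can be handled one at a time.
F(x) = -3*x**2/4 + x/2 - 3*cos(4*x**3/3) is an antiderivative of f.
Check: d/dx[-3*x**2/4 + x/2 - 3*cos(4*x**3/3)] = 12*x**2*sin(4*x**3/3) - 3*x/2 + 1/2 = f(x).
F(3) = -21/4 - 3*cos(36); F(1) = -3*cos(4/3) - 1/4.
Integral = F(3) - F(1) = -5 - 3*cos(36) + 3*cos(4/3).

Antiderivative: F(x) = -3*x**2/4 + x/2 - 3*cos(4*x**3/3); value = -5 - 3*cos(36) + 3*cos(4/3)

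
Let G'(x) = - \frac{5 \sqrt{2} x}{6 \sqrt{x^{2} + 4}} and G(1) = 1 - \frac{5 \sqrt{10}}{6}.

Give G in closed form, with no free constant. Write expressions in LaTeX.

G(x) = \frac{\sqrt{2} \left(- 5 \sqrt{x^{2} + 4} + 3 \sqrt{2}\right)}{6}

G'(x) matches the chain-rule pattern g'(h)*h' with inner function h(x) = \frac{x^{2}}{2} + 2; substituting u = h(x) collapses the integral.
A general antiderivative is - \frac{5 \sqrt{\frac{x^{2}}{2} + 2}}{3} + C.
The condition gives C = 1 - \frac{5 \sqrt{10}}{6} - (- \frac{5 \sqrt{10}}{6}) = 1.
So G(x) = \frac{\sqrt{2} \left(- 5 \sqrt{x^{2} + 4} + 3 \sqrt{2}\right)}{6}.
Check: d/dx[\frac{\sqrt{2} \left(- 5 \sqrt{x^{2} + 4} + 3 \sqrt{2}\right)}{6}] = - \frac{5 \sqrt{2} x}{6 \sqrt{x^{2} + 4}} = G'(x).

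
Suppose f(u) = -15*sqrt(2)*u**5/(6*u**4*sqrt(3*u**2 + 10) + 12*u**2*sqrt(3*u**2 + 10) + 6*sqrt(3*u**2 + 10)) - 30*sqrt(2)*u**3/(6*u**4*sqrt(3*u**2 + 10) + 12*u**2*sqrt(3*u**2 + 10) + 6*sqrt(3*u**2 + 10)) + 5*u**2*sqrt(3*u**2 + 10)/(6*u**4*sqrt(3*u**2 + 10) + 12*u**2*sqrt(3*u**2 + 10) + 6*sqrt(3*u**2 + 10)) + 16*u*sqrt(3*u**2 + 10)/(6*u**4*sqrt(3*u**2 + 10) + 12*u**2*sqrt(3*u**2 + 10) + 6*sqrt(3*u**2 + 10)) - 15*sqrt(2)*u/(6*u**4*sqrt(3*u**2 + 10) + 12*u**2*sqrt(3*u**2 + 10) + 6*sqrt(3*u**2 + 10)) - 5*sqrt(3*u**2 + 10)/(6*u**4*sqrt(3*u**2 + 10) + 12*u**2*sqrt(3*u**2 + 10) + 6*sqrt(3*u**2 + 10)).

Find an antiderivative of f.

Integrate term by term and add the pieces.
Check: d/du[(-5*u/4 - 2)/(3*u**2/2 + 3/2) - 5*sqrt(3*u**2/2 + 5)/3] = (-15*sqrt(2)*u**5 - 30*sqrt(2)*u**3 + 5*u**2*sqrt(3*u**2 + 10) + 16*u*sqrt(3*u**2 + 10) - 15*sqrt(2)*u - 5*sqrt(3*u**2 + 10))/(6*u**4*sqrt(3*u**2 + 10) + 12*u**2*sqrt(3*u**2 + 10) + 6*sqrt(3*u**2 + 10)), which equals f(u).

An antiderivative is F(u) = (-5*u/4 - 2)/(3*u**2/2 + 3/2) - 5*sqrt(3*u**2/2 + 5)/3.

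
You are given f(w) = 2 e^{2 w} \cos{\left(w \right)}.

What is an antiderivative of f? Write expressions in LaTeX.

An antiderivative is F(w) = \frac{2 e^{2 w} \sin{\left(w \right)}}{5} + \frac{4 e^{2 w} \cos{\left(w \right)}}{5}.

Any candidate F(w) must reproduce f(w) exactly when differentiated.
Check: d/dw[\frac{2 e^{2 w} \sin{\left(w \right)}}{5} + \frac{4 e^{2 w} \cos{\left(w \right)}}{5}] = 2 e^{2 w} \cos{\left(w \right)} = f(w).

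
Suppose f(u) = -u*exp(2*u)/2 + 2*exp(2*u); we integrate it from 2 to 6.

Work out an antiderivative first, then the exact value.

Recognize the product-rule pattern: f = v'r + vr' with v = 9/8 - u/4, r = exp(2*u), so integration by parts undoes it.
F(u) = (9 - 2*u)*exp(2*u)/8 is an antiderivative of f.
Check: d/du[(9 - 2*u)*exp(2*u)/8] = -u*exp(2*u)/2 + 2*exp(2*u) = f(u).
F(6) = -3*exp(12)/8; F(2) = 5*exp(4)/8.
Integral = F(6) - F(2) = -3*exp(12)/8 - 5*exp(4)/8.

Antiderivative: F(u) = (9 - 2*u)*exp(2*u)/8; value = -3*exp(12)/8 - 5*exp(4)/8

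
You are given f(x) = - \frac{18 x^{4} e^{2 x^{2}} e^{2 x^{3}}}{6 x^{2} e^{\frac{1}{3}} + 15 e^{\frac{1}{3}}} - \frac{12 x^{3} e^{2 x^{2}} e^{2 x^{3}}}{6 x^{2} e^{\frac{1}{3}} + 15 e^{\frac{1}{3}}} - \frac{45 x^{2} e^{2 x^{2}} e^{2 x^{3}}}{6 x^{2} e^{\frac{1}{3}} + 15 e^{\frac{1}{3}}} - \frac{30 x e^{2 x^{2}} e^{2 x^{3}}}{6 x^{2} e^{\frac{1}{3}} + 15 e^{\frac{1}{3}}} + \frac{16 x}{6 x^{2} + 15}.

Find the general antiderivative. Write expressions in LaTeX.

The integrand splits into summands that can be handled one at a time.
Check: d/dx[- \frac{e^{2 x^{2}} e^{2 x^{3}}}{2 e^{\frac{1}{3}}} + \frac{4 \log{\left(x^{2} + \frac{5}{2} \right)}}{3}] = \frac{- 18 x^{4} e^{2 x^{2}} e^{2 x^{3}} - 12 x^{3} e^{2 x^{2}} e^{2 x^{3}} - 45 x^{2} e^{2 x^{2}} e^{2 x^{3}} - 30 x e^{2 x^{2}} e^{2 x^{3}} + 16 x e^{\frac{1}{3}}}{6 x^{2} e^{\frac{1}{3}} + 15 e^{\frac{1}{3}}}, which equals f(x).

F(x) = - \frac{e^{2 x^{2}} e^{2 x^{3}}}{2 e^{\frac{1}{3}}} + \frac{4 \log{\left(x^{2} + \frac{5}{2} \right)}}{3} + C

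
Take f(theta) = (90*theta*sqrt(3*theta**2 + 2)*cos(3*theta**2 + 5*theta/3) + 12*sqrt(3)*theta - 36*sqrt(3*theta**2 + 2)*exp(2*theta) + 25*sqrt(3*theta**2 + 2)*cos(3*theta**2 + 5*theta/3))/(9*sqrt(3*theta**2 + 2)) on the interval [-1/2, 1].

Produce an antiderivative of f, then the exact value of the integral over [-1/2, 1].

Antiderivative: F(theta) = 4*sqrt(theta**2 + 2/3)/3 - 2*exp(2*theta) + 5*sin(3*theta**2 + 5*theta/3)/3; value = -2*exp(2) + 5*sin(14/3)/3 - 2*sqrt(33)/9 + 5*sin(1/12)/3 + 2*exp(-1) + 4*sqrt(15)/9

A first test for any F(theta): its theta-derivative must equal f(theta) identically.
F(theta) = 4*sqrt(theta**2 + 2/3)/3 - 2*exp(2*theta) + 5*sin(3*theta**2 + 5*theta/3)/3 is an antiderivative of f.
Check: d/dtheta[4*sqrt(theta**2 + 2/3)/3 - 2*exp(2*theta) + 5*sin(3*theta**2 + 5*theta/3)/3] = (90*theta*sqrt(3*theta**2 + 2)*cos(3*theta**2 + 5*theta/3) + 12*sqrt(3)*theta - 36*sqrt(3*theta**2 + 2)*exp(2*theta) + 25*sqrt(3*theta**2 + 2)*cos(3*theta**2 + 5*theta/3))/(9*sqrt(3*theta**2 + 2)) = f(theta).
F(1) = -2*exp(2) + 5*sin(14/3)/3 + 4*sqrt(15)/9; F(-1/2) = -2*exp(-1) - 5*sin(1/12)/3 + 2*sqrt(33)/9.
Integral = F(1) - F(-1/2) = -2*exp(2) + 5*sin(14/3)/3 - 2*sqrt(33)/9 + 5*sin(1/12)/3 + 2*exp(-1) + 4*sqrt(15)/9.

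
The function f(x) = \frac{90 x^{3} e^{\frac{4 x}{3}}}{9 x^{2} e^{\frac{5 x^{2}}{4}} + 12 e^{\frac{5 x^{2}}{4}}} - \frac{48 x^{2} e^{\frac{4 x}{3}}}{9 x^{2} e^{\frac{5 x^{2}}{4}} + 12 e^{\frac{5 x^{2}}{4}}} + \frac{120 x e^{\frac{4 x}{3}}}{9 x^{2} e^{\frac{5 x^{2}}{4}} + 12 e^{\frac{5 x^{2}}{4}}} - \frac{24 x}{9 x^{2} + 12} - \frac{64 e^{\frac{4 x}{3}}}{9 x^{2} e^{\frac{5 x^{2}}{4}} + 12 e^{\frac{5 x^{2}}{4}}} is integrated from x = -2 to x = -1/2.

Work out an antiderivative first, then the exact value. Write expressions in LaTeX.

The integrand splits into summands that can be handled one at a time.
F(x) = - 4 e^{\frac{4 x}{3}} e^{- \frac{5 x^{2}}{4}} - \frac{4 \log{\left(3 x^{2} + 4 \right)}}{3} is an antiderivative of f.
Check: d/dx[- 4 e^{\frac{4 x}{3}} e^{- \frac{5 x^{2}}{4}} - \frac{4 \log{\left(3 x^{2} + 4 \right)}}{3}] = \frac{90 x^{3} e^{\frac{4 x}{3}} - 48 x^{2} e^{\frac{4 x}{3}} + 120 x e^{\frac{4 x}{3}} - 24 x e^{\frac{5 x^{2}}{4}} - 64 e^{\frac{4 x}{3}}}{9 x^{2} e^{\frac{5 x^{2}}{4}} + 12 e^{\frac{5 x^{2}}{4}}}, which equals f(x).
F(-1/2) = - \frac{4 \log{\left(\frac{19}{4} \right)}}{3} - \frac{4}{e^{\frac{47}{48}}}; F(-2) = - \frac{4 \log{\left(16 \right)}}{3} - \frac{4}{e^{\frac{23}{3}}}.
Integral = F(-1/2) - F(-2) = - \frac{4 \log{\left(\frac{19}{4} \right)}}{3} - \frac{4}{e^{\frac{47}{48}}} + \frac{4}{e^{\frac{23}{3}}} + \frac{4 \log{\left(16 \right)}}{3}.

Antiderivative: F(x) = - 4 e^{\frac{4 x}{3}} e^{- \frac{5 x^{2}}{4}} - \frac{4 \log{\left(3 x^{2} + 4 \right)}}{3}; value = - \frac{4 \log{\left(\frac{19}{4} \right)}}{3} - \frac{4}{e^{\frac{47}{48}}} + \frac{4}{e^{\frac{23}{3}}} + \frac{4 \log{\left(16 \right)}}{3}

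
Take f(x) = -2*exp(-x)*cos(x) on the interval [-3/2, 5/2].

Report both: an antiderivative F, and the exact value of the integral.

Antiderivative: F(x) = -exp(-x)*sin(x) + exp(-x)*cos(x); value = -exp(3/2)*sin(3/2) - exp(3/2)*cos(3/2) + exp(-5/2)*cos(5/2) - exp(-5/2)*sin(5/2)

Recover f(x) by differentiating a candidate F(x); any mismatch rules it out.
F(x) = -exp(-x)*sin(x) + exp(-x)*cos(x) is an antiderivative of f.
Check: d/dx[-exp(-x)*sin(x) + exp(-x)*cos(x)] = -2*exp(-x)*cos(x) = f(x).
F(5/2) = exp(-5/2)*cos(5/2) - exp(-5/2)*sin(5/2); F(-3/2) = exp(3/2)*cos(3/2) + exp(3/2)*sin(3/2).
Integral = F(5/2) - F(-3/2) = -exp(3/2)*sin(3/2) - exp(3/2)*cos(3/2) + exp(-5/2)*cos(5/2) - exp(-5/2)*sin(5/2).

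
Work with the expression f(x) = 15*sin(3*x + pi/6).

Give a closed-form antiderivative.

Whatever form F(x) takes, F'(x) = f(x) is non-negotiable.
Check: d/dx[-5*cos(3*x + pi/6)] = 15*sin(3*x + pi/6) = f(x).

An antiderivative is F(x) = -5*cos(3*x + pi/6).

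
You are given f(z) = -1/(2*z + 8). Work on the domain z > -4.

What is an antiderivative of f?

An antiderivative is F(z) = -log(z + 4)/2.

Check any antiderivative F(z) by computing F'(z) and comparing it with f(z).
Check: d/dz[-log(z + 4)/2] = -1/(2*z + 8) = f(z).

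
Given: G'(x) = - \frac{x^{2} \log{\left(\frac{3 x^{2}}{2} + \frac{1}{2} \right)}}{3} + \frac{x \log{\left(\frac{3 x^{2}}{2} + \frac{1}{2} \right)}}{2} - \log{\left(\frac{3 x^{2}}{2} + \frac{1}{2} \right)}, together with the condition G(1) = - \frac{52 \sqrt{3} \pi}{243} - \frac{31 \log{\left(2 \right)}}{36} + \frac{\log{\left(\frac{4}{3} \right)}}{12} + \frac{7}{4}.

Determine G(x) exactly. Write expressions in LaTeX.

G(x) = \frac{2 x^{3}}{27} - \frac{x^{2}}{4} + \frac{52 x}{27} + \left(- \frac{x^{3}}{9} + \frac{x^{2}}{4} - x\right) \log{\left(\frac{3 x^{2}}{2} + \frac{1}{2} \right)} + \frac{\log{\left(x^{2} + \frac{1}{3} \right)}}{12} - \frac{52 \sqrt{3} \operatorname{atan}{\left(\sqrt{3} x \right)}}{81}

Integrate term by term and add the pieces.
A general antiderivative is \frac{2 x^{3}}{27} - \frac{x^{2}}{4} + \frac{52 x}{27} + \left(- \frac{x^{3}}{9} + \frac{x^{2}}{4} - x\right) \log{\left(\frac{3 x^{2}}{2} + \frac{1}{2} \right)} + \frac{\log{\left(x^{2} + \frac{1}{3} \right)}}{12} - \frac{52 \sqrt{3} \operatorname{atan}{\left(\sqrt{3} x \right)}}{81} + C.
The condition gives C = - \frac{52 \sqrt{3} \pi}{243} - \frac{31 \log{\left(2 \right)}}{36} + \frac{\log{\left(\frac{4}{3} \right)}}{12} + \frac{7}{4} - (- \frac{52 \sqrt{3} \pi}{243} - \frac{31 \log{\left(2 \right)}}{36} + \frac{\log{\left(\frac{4}{3} \right)}}{12} + \frac{7}{4}) = 0.
So G(x) = \frac{2 x^{3}}{27} - \frac{x^{2}}{4} + \frac{52 x}{27} + \left(- \frac{x^{3}}{9} + \frac{x^{2}}{4} - x\right) \log{\left(\frac{3 x^{2}}{2} + \frac{1}{2} \right)} + \frac{\log{\left(x^{2} + \frac{1}{3} \right)}}{12} - \frac{52 \sqrt{3} \operatorname{atan}{\left(\sqrt{3} x \right)}}{81}.
Check: d/dx[\frac{2 x^{3}}{27} - \frac{x^{2}}{4} + \frac{52 x}{27} + \left(- \frac{x^{3}}{9} + \frac{x^{2}}{4} - x\right) \log{\left(\frac{3 x^{2}}{2} + \frac{1}{2} \right)} + \frac{\log{\left(x^{2} + \frac{1}{3} \right)}}{12} - \frac{52 \sqrt{3} \operatorname{atan}{\left(\sqrt{3} x \right)}}{81}] = - \frac{x^{2} \log{\left(3 x^{2} + 1 \right)}}{3} + \frac{x^{2} \log{\left(2 \right)}}{3} + \frac{x \log{\left(3 x^{2} + 1 \right)}}{2} - \frac{x \log{\left(2 \right)}}{2} - \log{\left(3 x^{2} + 1 \right)} + \log{\left(2 \right)}, which equals G'(x).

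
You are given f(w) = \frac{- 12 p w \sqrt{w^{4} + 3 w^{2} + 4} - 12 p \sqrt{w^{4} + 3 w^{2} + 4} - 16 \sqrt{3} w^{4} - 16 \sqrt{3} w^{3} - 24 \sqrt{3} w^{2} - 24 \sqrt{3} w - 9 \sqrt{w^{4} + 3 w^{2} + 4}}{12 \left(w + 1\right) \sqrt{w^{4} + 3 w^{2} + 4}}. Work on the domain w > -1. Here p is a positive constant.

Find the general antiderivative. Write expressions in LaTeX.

For F(w) to be correct the identity F'(w) - f(w) = 0 must hold.
Check: d/dw[\frac{\sqrt{3} \left(- 4 \sqrt{3} p w - 8 \sqrt{w^{4} + 3 w^{2} + 4} - 3 \sqrt{3} \log{\left(w + 1 \right)} - 6 \sqrt{3} \log{\left(2 \right)}\right)}{12}] = \frac{- 12 p w \sqrt{w^{4} + 3 w^{2} + 4} - 12 p \sqrt{w^{4} + 3 w^{2} + 4} - 16 \sqrt{3} w^{4} - 16 \sqrt{3} w^{3} - 24 \sqrt{3} w^{2} - 24 \sqrt{3} w - 9 \sqrt{w^{4} + 3 w^{2} + 4}}{12 w \sqrt{w^{4} + 3 w^{2} + 4} + 12 \sqrt{w^{4} + 3 w^{2} + 4}}, which equals f(w).

F(w) = \frac{\sqrt{3} \left(- 4 \sqrt{3} p w - 8 \sqrt{w^{4} + 3 w^{2} + 4} - 3 \sqrt{3} \log{\left(w + 1 \right)} - 6 \sqrt{3} \log{\left(2 \right)}\right)}{12} + C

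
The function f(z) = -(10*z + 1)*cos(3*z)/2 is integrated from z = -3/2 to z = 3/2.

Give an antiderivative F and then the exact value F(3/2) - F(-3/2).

Whatever form F(z) takes, F'(z) = f(z) is non-negotiable.
F(z) = -5*z*sin(3*z)/3 - sin(3*z)/6 - 5*cos(3*z)/9 is an antiderivative of f.
Check: d/dz[-5*z*sin(3*z)/3 - sin(3*z)/6 - 5*cos(3*z)/9] = -5*z*cos(3*z) - cos(3*z)/2, which equals f(z).
F(3/2) = -5*cos(9/2)/9 - 8*sin(9/2)/3; F(-3/2) = -5*cos(9/2)/9 - 7*sin(9/2)/3.
Integral = F(3/2) - F(-3/2) = -sin(9/2)/3.

Antiderivative: F(z) = -5*z*sin(3*z)/3 - sin(3*z)/6 - 5*cos(3*z)/9; value = -sin(9/2)/3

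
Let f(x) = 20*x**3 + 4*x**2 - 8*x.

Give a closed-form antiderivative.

An antiderivative is F(x) = (15*x**4 + 4*x**3 - 12*x**2 - 4)/3.

The integrand splits into summands that can be handled one at a time.
Check: d/dx[(15*x**4 + 4*x**3 - 12*x**2 - 4)/3] = 20*x**3 + 4*x**2 - 8*x = f(x).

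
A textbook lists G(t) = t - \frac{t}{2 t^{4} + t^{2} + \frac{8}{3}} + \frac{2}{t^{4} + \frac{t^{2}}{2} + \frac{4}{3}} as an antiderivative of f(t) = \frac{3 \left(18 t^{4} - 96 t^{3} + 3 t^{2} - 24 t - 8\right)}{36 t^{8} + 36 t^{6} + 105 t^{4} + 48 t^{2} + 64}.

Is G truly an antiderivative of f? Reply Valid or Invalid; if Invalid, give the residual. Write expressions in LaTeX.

d/dt[G] = \frac{36 t^{8} + 36 t^{6} + 159 t^{4} - 288 t^{3} + 57 t^{2} - 72 t + 40}{36 t^{8} + 36 t^{6} + 105 t^{4} + 48 t^{2} + 64}
d/dt[G] - f(t) = 1 != 0.

Invalid: d/dt[G] - f = 1, which is not 0.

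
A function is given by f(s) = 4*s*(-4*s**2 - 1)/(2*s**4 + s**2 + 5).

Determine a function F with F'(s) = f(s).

An antiderivative is F(s) = -2*log(s**4 + s**2/2 + 5/2).

The substitution u = s**4 + s**2/2 + 5/2 works: f is exactly (dF/du)*(du/ds) for that inner function.
Check: d/ds[-2*log(s**4 + s**2/2 + 5/2)] = (-16*s**3 - 4*s)/(2*s**4 + s**2 + 5), which equals f(s).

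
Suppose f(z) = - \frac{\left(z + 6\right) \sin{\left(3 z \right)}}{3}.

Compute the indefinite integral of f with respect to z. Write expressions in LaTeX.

F(z) = \frac{z \cos{\left(3 z \right)}}{9} - \frac{\sin{\left(3 z \right)}}{27} + \frac{2 \cos{\left(3 z \right)}}{3} + C

Recover f(z) by differentiating a candidate F(z); any mismatch rules it out.
Check: d/dz[\frac{z \cos{\left(3 z \right)}}{9} - \frac{\sin{\left(3 z \right)}}{27} + \frac{2 \cos{\left(3 z \right)}}{3}] = - \frac{z \sin{\left(3 z \right)}}{3} - 2 \sin{\left(3 z \right)}, which equals f(z).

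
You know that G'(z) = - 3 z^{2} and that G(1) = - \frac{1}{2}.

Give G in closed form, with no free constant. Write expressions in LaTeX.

G(z) = \frac{1}{2} - z^{3}

For G(z) to be correct, d/dz[G] must agree with the stated G'(z) identically.
A general antiderivative is - z^{3} + C.
The condition gives C = - \frac{1}{2} - (-1) = \frac{1}{2}.
So G(z) = \frac{1}{2} - z^{3}.
Check: d/dz[\frac{1}{2} - z^{3}] = - 3 z^{2} = G'(z).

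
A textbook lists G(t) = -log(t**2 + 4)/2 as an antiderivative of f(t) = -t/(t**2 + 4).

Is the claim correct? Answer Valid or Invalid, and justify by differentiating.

Valid - differentiating G returns exactly f.

d/dt[G] = -t/(t**2 + 4)
This equals f(t) exactly, so the claim holds.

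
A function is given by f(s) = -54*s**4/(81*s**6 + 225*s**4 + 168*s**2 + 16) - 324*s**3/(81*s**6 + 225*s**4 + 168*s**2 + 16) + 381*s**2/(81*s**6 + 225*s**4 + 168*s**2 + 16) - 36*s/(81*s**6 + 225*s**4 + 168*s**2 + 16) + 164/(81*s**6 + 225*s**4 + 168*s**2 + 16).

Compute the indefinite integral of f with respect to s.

F(s) = (5*s + 3*(3*s**2 + 4)*atan(3*s) + 6)/(3*s**2 + 4) + C

The integrand splits into summands that can be handled one at a time.
Check: d/ds[(5*s + 3*(3*s**2 + 4)*atan(3*s) + 6)/(3*s**2 + 4)] = (-54*s**4 - 324*s**3 + 381*s**2 - 36*s + 164)/(81*s**6 + 225*s**4 + 168*s**2 + 16), which equals f(s).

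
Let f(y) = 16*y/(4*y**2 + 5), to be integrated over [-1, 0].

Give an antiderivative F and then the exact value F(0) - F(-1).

Antiderivative: F(y) = 2*log(4*y**2 + 5); value = -2*log(9) + 2*log(5)

f matches the chain-rule pattern g'(h)*h' with inner function h(y) = 4*y**2 + 5; substituting u = h(y) collapses the integral.
F(y) = 2*log(4*y**2 + 5) is an antiderivative of f.
Check: d/dy[2*log(4*y**2 + 5)] = 16*y/(4*y**2 + 5) = f(y).
F(0) = 2*log(5); F(-1) = 2*log(9).
Integral = F(0) - F(-1) = -2*log(9) + 2*log(5).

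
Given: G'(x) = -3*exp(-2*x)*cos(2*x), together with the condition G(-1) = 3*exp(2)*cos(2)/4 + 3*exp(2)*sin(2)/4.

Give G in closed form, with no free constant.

G(x) = 3*(-sin(2*x) + cos(2*x))*exp(-2*x)/4

Since d/dx undoes antidifferentiation here, G(x) must give back the stated G'(x).
A general antiderivative is -3*exp(-2*x)*sin(2*x)/4 + 3*exp(-2*x)*cos(2*x)/4 + C.
The condition gives C = 3*exp(2)*cos(2)/4 + 3*exp(2)*sin(2)/4 - (3*exp(2)*cos(2)/4 + 3*exp(2)*sin(2)/4) = 0.
So G(x) = 3*(-sin(2*x) + cos(2*x))*exp(-2*x)/4.
Check: d/dx[3*(-sin(2*x) + cos(2*x))*exp(-2*x)/4] = -3*exp(-2*x)*cos(2*x) = G'(x).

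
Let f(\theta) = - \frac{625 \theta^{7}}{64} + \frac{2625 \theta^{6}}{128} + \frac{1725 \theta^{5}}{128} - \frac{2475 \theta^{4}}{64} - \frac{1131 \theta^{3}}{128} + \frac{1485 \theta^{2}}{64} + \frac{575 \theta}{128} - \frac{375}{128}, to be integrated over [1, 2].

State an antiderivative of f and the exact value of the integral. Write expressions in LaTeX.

Antiderivative: F(\theta) = - \frac{\left(- 5 \theta^{2} + 3 \theta + 5\right)^{4}}{512}; value = - \frac{405}{32}

The substitution u = - \frac{5 \theta^{2}}{4} + \frac{3 \theta}{4} + \frac{5}{4} works: f is exactly (dF/du)*(du/d\theta) for that inner function.
F(\theta) = - \frac{\left(- 5 \theta^{2} + 3 \theta + 5\right)^{4}}{512} is an antiderivative of f.
Check: d/d\theta[- \frac{\left(- 5 \theta^{2} + 3 \theta + 5\right)^{4}}{512}] = - \frac{625 \theta^{7}}{64} + \frac{2625 \theta^{6}}{128} + \frac{1725 \theta^{5}}{128} - \frac{2475 \theta^{4}}{64} - \frac{1131 \theta^{3}}{128} + \frac{1485 \theta^{2}}{64} + \frac{575 \theta}{128} - \frac{375}{128} = f(\theta).
F(2) = - \frac{6561}{512}; F(1) = - \frac{81}{512}.
Integral = F(2) - F(1) = - \frac{405}{32}.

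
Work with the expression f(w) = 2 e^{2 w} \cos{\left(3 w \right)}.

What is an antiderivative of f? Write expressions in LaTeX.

Whatever form F(w) takes, F'(w) = f(w) is non-negotiable.
Check: d/dw[\frac{6 e^{2 w} \sin{\left(3 w \right)}}{13} + \frac{4 e^{2 w} \cos{\left(3 w \right)}}{13}] = 2 e^{2 w} \cos{\left(3 w \right)} = f(w).

An antiderivative is F(w) = \frac{6 e^{2 w} \sin{\left(3 w \right)}}{13} + \frac{4 e^{2 w} \cos{\left(3 w \right)}}{13}.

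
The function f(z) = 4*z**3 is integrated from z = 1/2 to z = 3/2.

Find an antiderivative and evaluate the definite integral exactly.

Check any antiderivative F(z) by computing F'(z) and comparing it with f(z).
F(z) = z**4 is an antiderivative of f.
Check: d/dz[z**4] = 4*z**3 = f(z).
F(3/2) = 81/16; F(1/2) = 1/16.
Integral = F(3/2) - F(1/2) = 5.

Antiderivative: F(z) = z**4; value = 5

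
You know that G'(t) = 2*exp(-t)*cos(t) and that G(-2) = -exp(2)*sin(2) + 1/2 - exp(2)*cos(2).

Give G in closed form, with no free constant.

G(t) = (exp(t) + 2*sin(t) - 2*cos(t))*exp(-t)/2

Differentiate the proposed G(t) back; it has to land on the given G'(t).
A general antiderivative is exp(-t)*sin(t) - exp(-t)*cos(t) + C.
The condition gives C = -exp(2)*sin(2) + 1/2 - exp(2)*cos(2) - (-exp(2)*sin(2) - exp(2)*cos(2)) = 1/2.
So G(t) = (exp(t) + 2*sin(t) - 2*cos(t))*exp(-t)/2.
Check: d/dt[(exp(t) + 2*sin(t) - 2*cos(t))*exp(-t)/2] = 2*exp(-t)*cos(t) = G'(t).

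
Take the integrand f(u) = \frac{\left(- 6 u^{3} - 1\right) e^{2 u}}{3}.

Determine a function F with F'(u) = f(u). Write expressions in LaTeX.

An antiderivative is F(u) = - \frac{\left(12 u^{3} - 18 u^{2} + 18 u - 7\right) e^{2 u}}{12}.

Recognize the product-rule pattern: f = v'r + vr' with v = - u^{3} + \frac{3 u^{2}}{2} - \frac{3 u}{2} + \frac{7}{12}, r = e^{2 u}, so integration by parts undoes it.
Check: d/du[- \frac{\left(12 u^{3} - 18 u^{2} + 18 u - 7\right) e^{2 u}}{12}] = - 2 u^{3} e^{2 u} - \frac{e^{2 u}}{3}, which equals f(u).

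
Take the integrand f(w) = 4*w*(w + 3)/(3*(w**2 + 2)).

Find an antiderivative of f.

An antiderivative is F(w) = 2*(2*w + 3*log(w**2 + 2) - 2*sqrt(2)*atan(sqrt(2)*w/2))/3.

Differentiate the proposed F(w) back; it has to land on f(w) exactly.
Check: d/dw[2*(2*w + 3*log(w**2 + 2) - 2*sqrt(2)*atan(sqrt(2)*w/2))/3] = (4*w**2 + 12*w)/(3*w**2 + 6), which equals f(w).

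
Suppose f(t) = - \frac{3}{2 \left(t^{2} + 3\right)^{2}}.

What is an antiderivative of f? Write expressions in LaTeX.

An antiderivative F(t) passes only if d/dt[F] lands on f(t) exactly.
Check: d/dt[- \frac{\sqrt{3} t^{2} \operatorname{atan}{\left(\frac{\sqrt{3} t}{3} \right)} + 3 t + 3 \sqrt{3} \operatorname{atan}{\left(\frac{\sqrt{3} t}{3} \right)}}{12 \left(t^{2} + 3\right)}] = - \frac{3}{2 t^{4} + 12 t^{2} + 18}, which equals f(t).

An antiderivative is F(t) = - \frac{\sqrt{3} t^{2} \operatorname{atan}{\left(\frac{\sqrt{3} t}{3} \right)} + 3 t + 3 \sqrt{3} \operatorname{atan}{\left(\frac{\sqrt{3} t}{3} \right)}}{12 \left(t^{2} + 3\right)}.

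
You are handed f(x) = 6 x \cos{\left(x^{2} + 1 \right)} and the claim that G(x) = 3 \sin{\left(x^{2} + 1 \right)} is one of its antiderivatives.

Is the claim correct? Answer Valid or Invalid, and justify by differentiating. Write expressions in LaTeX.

d/dx[G] = 6 x \cos{\left(x^{2} + 1 \right)}
This equals f(x) exactly, so the claim holds.

Valid. The derivative of G reproduces f.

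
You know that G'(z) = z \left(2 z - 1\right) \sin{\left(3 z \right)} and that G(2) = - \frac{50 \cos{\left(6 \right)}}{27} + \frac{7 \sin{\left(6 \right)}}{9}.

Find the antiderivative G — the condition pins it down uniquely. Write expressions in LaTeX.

The proposed G(z) is checked by its d/dz: the result must match the given G'(z).
A general antiderivative is - \frac{2 z^{2} \cos{\left(3 z \right)}}{3} + \frac{4 z \sin{\left(3 z \right)}}{9} + \frac{z \cos{\left(3 z \right)}}{3} - \frac{\sin{\left(3 z \right)}}{9} + \frac{4 \cos{\left(3 z \right)}}{27} + C.
The condition gives C = - \frac{50 \cos{\left(6 \right)}}{27} + \frac{7 \sin{\left(6 \right)}}{9} - (- \frac{50 \cos{\left(6 \right)}}{27} + \frac{7 \sin{\left(6 \right)}}{9}) = 0.
So G(z) = - \frac{2 z^{2} \cos{\left(3 z \right)}}{3} + \frac{4 z \sin{\left(3 z \right)}}{9} + \frac{z \cos{\left(3 z \right)}}{3} - \frac{\sin{\left(3 z \right)}}{9} + \frac{4 \cos{\left(3 z \right)}}{27}.
Check: d/dz[- \frac{2 z^{2} \cos{\left(3 z \right)}}{3} + \frac{4 z \sin{\left(3 z \right)}}{9} + \frac{z \cos{\left(3 z \right)}}{3} - \frac{\sin{\left(3 z \right)}}{9} + \frac{4 \cos{\left(3 z \right)}}{27}] = 2 z^{2} \sin{\left(3 z \right)} - z \sin{\left(3 z \right)}, which equals G'(z).

G(z) = - \frac{2 z^{2} \cos{\left(3 z \right)}}{3} + \frac{4 z \sin{\left(3 z \right)}}{9} + \frac{z \cos{\left(3 z \right)}}{3} - \frac{\sin{\left(3 z \right)}}{9} + \frac{4 \cos{\left(3 z \right)}}{27}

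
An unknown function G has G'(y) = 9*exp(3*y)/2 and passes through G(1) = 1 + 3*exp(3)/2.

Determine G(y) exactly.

Check a candidate G(y) by differentiating: d/dy[G] must match the given G'(y).
A general antiderivative is 3*exp(3*y)/2 + C.
The condition gives C = 1 + 3*exp(3)/2 - (3*exp(3)/2) = 1.
So G(y) = (3*exp(3*y) + 2)/2.
Check: d/dy[(3*exp(3*y) + 2)/2] = 9*exp(3*y)/2 = G'(y).

G(y) = (3*exp(3*y) + 2)/2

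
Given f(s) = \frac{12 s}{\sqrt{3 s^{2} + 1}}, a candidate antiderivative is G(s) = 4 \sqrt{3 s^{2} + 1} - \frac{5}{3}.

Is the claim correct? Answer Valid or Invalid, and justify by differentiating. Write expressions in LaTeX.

Valid - differentiating G returns exactly f.

d/ds[G] = \frac{12 s}{\sqrt{3 s^{2} + 1}}
This equals f(s) exactly, so the claim holds.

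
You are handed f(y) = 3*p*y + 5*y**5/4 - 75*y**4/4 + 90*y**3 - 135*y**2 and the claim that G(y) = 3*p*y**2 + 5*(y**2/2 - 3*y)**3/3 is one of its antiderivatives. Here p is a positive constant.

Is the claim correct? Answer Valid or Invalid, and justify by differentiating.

Invalid: d/dy[G] - f = 3*p*y, which is not 0.

d/dy[G] = 6*p*y + 5*y**5/4 - 75*y**4/4 + 90*y**3 - 135*y**2
d/dy[G] - f(y) = 3*p*y != 0.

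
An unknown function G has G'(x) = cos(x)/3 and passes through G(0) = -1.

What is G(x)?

Any candidate G(x) must reproduce the stated G'(x) exactly.
A general antiderivative is sin(x)/3 + C.
The condition gives C = -1 - (0) = -1.
So G(x) = sin(x)/3 - 1.
Check: d/dx[sin(x)/3 - 1] = cos(x)/3 = G'(x).

G(x) = sin(x)/3 - 1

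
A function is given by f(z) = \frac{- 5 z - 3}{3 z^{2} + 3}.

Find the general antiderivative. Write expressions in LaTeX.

Recover f(z) by differentiating a candidate F(z); any mismatch rules it out.
Check: d/dz[\frac{- 5 \log{\left(z^{2} + 1 \right)} - 6 \operatorname{atan}{\left(z \right)}}{6}] = \frac{- 5 z - 3}{3 z^{2} + 3} = f(z).

F(z) = \frac{- 5 \log{\left(z^{2} + 1 \right)} - 6 \operatorname{atan}{\left(z \right)}}{6} + C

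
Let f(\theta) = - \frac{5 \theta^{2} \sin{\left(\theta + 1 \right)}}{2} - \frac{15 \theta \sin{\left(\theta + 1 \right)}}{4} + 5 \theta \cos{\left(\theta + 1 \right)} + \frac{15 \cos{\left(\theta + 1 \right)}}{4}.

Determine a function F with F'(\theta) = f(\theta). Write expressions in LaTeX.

An antiderivative is F(\theta) = \frac{5 \theta \left(2 \theta + 3\right) \cos{\left(\theta + 1 \right)}}{4}.

Recognize the product-rule pattern: f = u'v + uv' with u = \frac{5 \theta^{2}}{2} + \frac{15 \theta}{4}, v = \cos{\left(\theta + 1 \right)}, so integration by parts undoes it.
Check: d/d\theta[\frac{5 \theta \left(2 \theta + 3\right) \cos{\left(\theta + 1 \right)}}{4}] = - \frac{5 \theta^{2} \sin{\left(\theta + 1 \right)}}{2} - \frac{15 \theta \sin{\left(\theta + 1 \right)}}{4} + 5 \theta \cos{\left(\theta + 1 \right)} + \frac{15 \cos{\left(\theta + 1 \right)}}{4} = f(\theta).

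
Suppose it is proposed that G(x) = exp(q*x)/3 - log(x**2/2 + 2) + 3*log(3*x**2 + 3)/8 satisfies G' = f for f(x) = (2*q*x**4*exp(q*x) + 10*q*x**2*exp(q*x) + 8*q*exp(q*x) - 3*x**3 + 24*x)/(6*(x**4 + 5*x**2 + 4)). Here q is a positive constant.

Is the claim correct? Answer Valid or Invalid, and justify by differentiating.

d/dx[G] = (4*q*x**4*exp(q*x) + 20*q*x**2*exp(q*x) + 16*q*exp(q*x) - 15*x**3 + 12*x)/(12*x**4 + 60*x**2 + 48)
d/dx[G] - f(x) = -3*x/(4*x**2 + 4) != 0.

Invalid: d/dx[G] - f = -3*x/(4*x**2 + 4), which is not 0.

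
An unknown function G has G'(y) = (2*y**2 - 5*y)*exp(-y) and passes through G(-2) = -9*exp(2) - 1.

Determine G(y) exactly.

Recognize the product-rule pattern: G'(y) = u'v + uv' with u = -2*y**2 + y + 1, v = exp(-y), so integration by parts undoes it.
A general antiderivative is (-2*y**2 + y + 1)*exp(-y) + C.
The condition gives C = -9*exp(2) - 1 - (-9*exp(2)) = -1.
So G(y) = (-2*y**2 + y - exp(y) + 1)*exp(-y).
Check: d/dy[(-2*y**2 + y - exp(y) + 1)*exp(-y)] = (2*y**2 - 5*y)*exp(-y) = G'(y).

G(y) = (-2*y**2 + y - exp(y) + 1)*exp(-y)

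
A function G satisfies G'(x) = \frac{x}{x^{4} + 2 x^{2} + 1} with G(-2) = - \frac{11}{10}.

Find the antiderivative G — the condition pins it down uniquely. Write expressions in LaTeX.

G'(x) matches the chain-rule pattern g'(h)*h' with inner function h(x) = 2 x^{2} + 2; substituting u = h(x) collapses the integral.
A general antiderivative is - \frac{1}{2 x^{2} + 2} + C.
The condition gives C = - \frac{11}{10} - (- \frac{1}{10}) = -1.
So G(x) = \frac{- 2 x^{2} - 3}{2 \left(x^{2} + 1\right)}.
Check: d/dx[\frac{- 2 x^{2} - 3}{2 \left(x^{2} + 1\right)}] = \frac{x}{x^{4} + 2 x^{2} + 1} = G'(x).

G(x) = \frac{- 2 x^{2} - 3}{2 \left(x^{2} + 1\right)}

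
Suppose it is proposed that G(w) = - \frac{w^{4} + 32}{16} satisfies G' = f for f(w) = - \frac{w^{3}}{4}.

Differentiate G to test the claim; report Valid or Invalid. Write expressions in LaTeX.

Valid - differentiating G returns exactly f.

d/dw[G] = - \frac{w^{3}}{4}
This equals f(w) exactly, so the claim holds.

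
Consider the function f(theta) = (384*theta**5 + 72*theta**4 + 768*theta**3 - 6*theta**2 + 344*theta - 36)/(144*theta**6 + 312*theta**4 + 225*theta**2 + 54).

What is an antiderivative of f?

A first test for any F(theta): its theta-derivative must equal f(theta) identically.
Check: d/dtheta[2*(-3*theta + 2*(4*theta**2 + 3)*log(theta**2 + 2/3) - 4)/(3*(4*theta**2 + 3))] = (384*theta**5 + 72*theta**4 + 768*theta**3 - 6*theta**2 + 344*theta - 36)/(144*theta**6 + 312*theta**4 + 225*theta**2 + 54) = f(theta).

An antiderivative is F(theta) = 2*(-3*theta + 2*(4*theta**2 + 3)*log(theta**2 + 2/3) - 4)/(3*(4*theta**2 + 3)).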